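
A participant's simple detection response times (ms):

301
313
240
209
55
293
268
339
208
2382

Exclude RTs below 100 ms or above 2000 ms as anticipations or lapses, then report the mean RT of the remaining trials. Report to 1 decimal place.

Excluded: 55, 2382
Retained (n=8): Σ = 2171
Mean = 2171/8 = 271.3750

271.4 ms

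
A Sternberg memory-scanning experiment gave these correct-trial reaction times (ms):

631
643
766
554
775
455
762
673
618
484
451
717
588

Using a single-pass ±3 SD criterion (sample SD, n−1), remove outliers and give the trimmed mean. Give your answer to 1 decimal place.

624.4 ms

n = 13, ΣRT = 8117, M = 624.385
Σ(x−M)² = 157789.08; s = √(157789.08/12) = 114.669
Cutoffs: 624.385 ± 3·114.669 → [280.4, 968.4]
No RTs fall outside the cutoffs; all 13 retained. Mean = 8117/13 = 624.385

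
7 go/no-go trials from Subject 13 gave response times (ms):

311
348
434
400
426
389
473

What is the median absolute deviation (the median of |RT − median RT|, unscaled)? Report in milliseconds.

34 ms

Sorted: 311, 348, 389, 400, 426, 434, 473 → median = 400
|x − 400|: 89, 52, 34, 0, 26, 11, 73
Sorted deviations: 0, 11, 26, 34, 52, 73, 89 → MAD = 34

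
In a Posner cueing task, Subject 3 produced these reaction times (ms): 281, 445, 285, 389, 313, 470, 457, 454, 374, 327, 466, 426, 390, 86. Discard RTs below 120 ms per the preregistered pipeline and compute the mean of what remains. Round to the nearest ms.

391 ms

Excluded: 86
Retained (n=13): Σ = 5077
Mean = 5077/13 = 390.5385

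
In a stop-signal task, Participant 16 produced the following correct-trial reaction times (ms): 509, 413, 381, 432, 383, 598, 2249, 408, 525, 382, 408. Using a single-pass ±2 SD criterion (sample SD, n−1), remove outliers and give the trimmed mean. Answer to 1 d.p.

443.9 ms

n = 11, ΣRT = 6688, M = 608.000
Σ(x−M)² = 3011902.00; s = √(3011902.00/10) = 548.808
Cutoffs: 608.000 ± 2·548.808 → [-489.6, 1705.6]
Outside: 2249 → excluded.
Retained (n=10): Σ = 4439, mean = 4439/10 = 443.900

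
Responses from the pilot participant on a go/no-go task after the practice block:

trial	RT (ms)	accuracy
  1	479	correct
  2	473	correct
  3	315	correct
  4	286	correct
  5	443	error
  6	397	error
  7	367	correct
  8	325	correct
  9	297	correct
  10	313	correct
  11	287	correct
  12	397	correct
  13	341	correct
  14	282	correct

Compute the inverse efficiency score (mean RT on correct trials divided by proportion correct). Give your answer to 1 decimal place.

Correct trials (n=12): 479, 473, 315, 286, 367, 325, 297, 313, 287, 397, 341, 282
Mean correct RT = 4162/12 = 346.8333 ms
Proportion correct = 12/14
IES = 346.8333 / (12/14) = 404.639 ms

404.6 ms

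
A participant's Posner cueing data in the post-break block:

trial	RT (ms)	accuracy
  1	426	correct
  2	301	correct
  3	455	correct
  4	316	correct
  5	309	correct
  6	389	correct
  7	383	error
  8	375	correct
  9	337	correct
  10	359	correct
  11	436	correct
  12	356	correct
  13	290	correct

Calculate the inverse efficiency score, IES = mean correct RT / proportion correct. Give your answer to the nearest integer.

Correct trials (n=12): 426, 301, 455, 316, 309, 389, 375, 337, 359, 436, 356, 290
Mean correct RT = 4349/12 = 362.4167 ms
Proportion correct = 12/13
IES = 362.4167 / (12/13) = 392.618 ms

393 ms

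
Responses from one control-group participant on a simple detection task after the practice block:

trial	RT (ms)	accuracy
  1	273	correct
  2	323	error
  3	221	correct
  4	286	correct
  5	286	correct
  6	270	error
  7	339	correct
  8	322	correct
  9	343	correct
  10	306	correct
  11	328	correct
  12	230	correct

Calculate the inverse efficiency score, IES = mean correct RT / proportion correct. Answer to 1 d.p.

352.1 ms

Correct trials (n=10): 273, 221, 286, 286, 339, 322, 343, 306, 328, 230
Mean correct RT = 2934/10 = 293.4000 ms
Proportion correct = 10/12
IES = 293.4000 / (10/12) = 352.080 ms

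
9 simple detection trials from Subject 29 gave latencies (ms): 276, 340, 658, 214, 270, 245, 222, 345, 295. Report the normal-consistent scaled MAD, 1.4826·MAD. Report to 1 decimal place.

Sorted: 214, 222, 245, 270, 276, 295, 340, 345, 658 → median = 276
|x − 276| sorted: 0, 6, 19, 31, 54, 62, 64, 69, 382 → MAD = 54
Robust SD ≈ 1.4826 × 54 = 80.060

80.1 ms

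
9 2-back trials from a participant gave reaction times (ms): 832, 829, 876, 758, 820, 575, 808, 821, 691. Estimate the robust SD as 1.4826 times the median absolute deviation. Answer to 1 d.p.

Sorted: 575, 691, 758, 808, 820, 821, 829, 832, 876 → median = 820
|x − 820| sorted: 0, 1, 9, 12, 12, 56, 62, 129, 245 → MAD = 12
Robust SD ≈ 1.4826 × 12 = 17.791

17.8 ms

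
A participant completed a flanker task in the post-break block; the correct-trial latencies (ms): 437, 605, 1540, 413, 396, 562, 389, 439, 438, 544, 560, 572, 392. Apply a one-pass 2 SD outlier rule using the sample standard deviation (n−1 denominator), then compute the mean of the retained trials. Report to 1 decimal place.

478.9 ms

n = 13, ΣRT = 7287, M = 560.538
Σ(x−M)² = 1113449.23; s = √(1113449.23/12) = 304.610
Cutoffs: 560.538 ± 2·304.610 → [-48.7, 1169.8]
Outside: 1540 → excluded.
Retained (n=12): Σ = 5747, mean = 5747/12 = 478.917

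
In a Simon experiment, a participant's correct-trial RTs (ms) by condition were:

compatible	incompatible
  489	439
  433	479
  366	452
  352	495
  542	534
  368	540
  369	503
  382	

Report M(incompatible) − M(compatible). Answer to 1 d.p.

79.1 ms

M(compatible) = 3301/8 = 412.625
M(incompatible) = 3442/7 = 491.714
Difference = 491.714 − 412.625 = 79.089 ms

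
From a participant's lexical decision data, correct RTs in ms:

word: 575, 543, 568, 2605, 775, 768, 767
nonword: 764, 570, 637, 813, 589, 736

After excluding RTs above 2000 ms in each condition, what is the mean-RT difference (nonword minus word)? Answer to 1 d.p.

word: exclude 2605
M(word) = 3996/6 = 666.000
M(nonword) = 4109/6 = 684.833
Difference = 684.833 − 666.000 = 18.833 ms

18.8 ms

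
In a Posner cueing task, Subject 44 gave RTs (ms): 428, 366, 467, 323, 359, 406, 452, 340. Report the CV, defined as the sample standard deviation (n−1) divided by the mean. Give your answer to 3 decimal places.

n = 8, Σ = 3141, M = 392.6250
Σ(x−M)² = 19943.875; s = √(19943.875/7) = 53.3772
CV = 53.3772 / 392.6250 = 0.13595

0.136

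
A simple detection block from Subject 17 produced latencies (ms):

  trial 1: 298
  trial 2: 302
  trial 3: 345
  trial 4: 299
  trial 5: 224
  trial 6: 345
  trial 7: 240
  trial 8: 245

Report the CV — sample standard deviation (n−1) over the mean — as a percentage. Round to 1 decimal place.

n = 8, Σ = 2298, M = 287.2500
Σ(x−M)² = 15159.500; s = √(15159.500/7) = 46.5365
CV = 46.5365 / 287.2500 = 0.16201 = 16.201%

16.2%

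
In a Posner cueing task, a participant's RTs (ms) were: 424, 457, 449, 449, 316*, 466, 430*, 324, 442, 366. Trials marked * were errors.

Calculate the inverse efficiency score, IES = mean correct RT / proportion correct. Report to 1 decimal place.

527.7 ms

Correct trials (n=8): 424, 457, 449, 449, 466, 324, 442, 366
Mean correct RT = 3377/8 = 422.1250 ms
Proportion correct = 8/10
IES = 422.1250 / (8/10) = 527.656 ms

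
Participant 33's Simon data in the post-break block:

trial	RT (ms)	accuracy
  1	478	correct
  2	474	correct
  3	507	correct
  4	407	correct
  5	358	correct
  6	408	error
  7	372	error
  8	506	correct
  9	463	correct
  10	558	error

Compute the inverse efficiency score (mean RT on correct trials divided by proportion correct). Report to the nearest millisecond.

Correct trials (n=7): 478, 474, 507, 407, 358, 506, 463
Mean correct RT = 3193/7 = 456.1429 ms
Proportion correct = 7/10
IES = 456.1429 / (7/10) = 651.633 ms

652 ms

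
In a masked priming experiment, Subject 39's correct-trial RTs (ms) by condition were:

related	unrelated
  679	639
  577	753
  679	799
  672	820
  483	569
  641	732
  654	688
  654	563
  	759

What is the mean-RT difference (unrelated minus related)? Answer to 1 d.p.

M(related) = 5039/8 = 629.875
M(unrelated) = 6322/9 = 702.444
Difference = 702.444 − 629.875 = 72.569 ms

72.6 ms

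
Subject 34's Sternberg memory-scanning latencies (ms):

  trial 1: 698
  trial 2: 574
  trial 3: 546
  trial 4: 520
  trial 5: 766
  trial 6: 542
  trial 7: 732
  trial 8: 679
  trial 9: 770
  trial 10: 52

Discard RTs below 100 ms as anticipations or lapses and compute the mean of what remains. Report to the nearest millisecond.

Excluded: 52
Retained (n=9): Σ = 5827
Mean = 5827/9 = 647.4444

647 ms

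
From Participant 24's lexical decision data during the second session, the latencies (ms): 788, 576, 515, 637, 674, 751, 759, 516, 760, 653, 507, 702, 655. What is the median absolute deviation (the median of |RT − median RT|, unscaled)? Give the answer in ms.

96 ms

Sorted: 507, 515, 516, 576, 637, 653, 655, 674, 702, 751, 759, 760, 788 → median = 655
|x − 655|: 133, 79, 140, 18, 19, 96, 104, 139, 105, 2, 148, 47, 0
Sorted deviations: 0, 2, 18, 19, 47, 79, 96, 104, 105, 133, 139, 140, 148 → MAD = 96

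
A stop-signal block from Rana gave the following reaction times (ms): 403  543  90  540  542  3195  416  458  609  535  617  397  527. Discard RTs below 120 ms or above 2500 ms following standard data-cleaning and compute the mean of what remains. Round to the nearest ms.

508 ms

Excluded: 90, 3195
Retained (n=11): Σ = 5587
Mean = 5587/11 = 507.9091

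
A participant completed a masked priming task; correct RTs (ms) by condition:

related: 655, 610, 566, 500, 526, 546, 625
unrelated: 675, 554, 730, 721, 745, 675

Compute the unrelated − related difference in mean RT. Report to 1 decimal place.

M(related) = 4028/7 = 575.429
M(unrelated) = 4100/6 = 683.333
Difference = 683.333 − 575.429 = 107.905 ms

107.9 ms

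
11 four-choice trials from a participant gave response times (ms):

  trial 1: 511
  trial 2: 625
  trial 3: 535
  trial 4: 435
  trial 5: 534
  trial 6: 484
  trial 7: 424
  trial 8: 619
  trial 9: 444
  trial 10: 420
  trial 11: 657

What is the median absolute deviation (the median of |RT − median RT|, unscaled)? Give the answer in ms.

76 ms

Sorted: 420, 424, 435, 444, 484, 511, 534, 535, 619, 625, 657 → median = 511
|x − 511|: 0, 114, 24, 76, 23, 27, 87, 108, 67, 91, 146
Sorted deviations: 0, 23, 24, 27, 67, 76, 87, 91, 108, 114, 146 → MAD = 76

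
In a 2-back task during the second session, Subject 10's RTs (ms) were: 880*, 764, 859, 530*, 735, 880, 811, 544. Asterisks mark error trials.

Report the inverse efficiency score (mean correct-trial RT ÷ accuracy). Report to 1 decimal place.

Correct trials (n=6): 764, 859, 735, 880, 811, 544
Mean correct RT = 4593/6 = 765.5000 ms
Proportion correct = 6/8
IES = 765.5000 / (6/8) = 1020.667 ms

1020.7 ms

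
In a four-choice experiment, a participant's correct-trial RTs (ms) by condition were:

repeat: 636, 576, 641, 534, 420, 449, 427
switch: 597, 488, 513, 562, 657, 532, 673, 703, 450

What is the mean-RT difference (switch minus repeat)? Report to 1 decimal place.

48.9 ms

M(repeat) = 3683/7 = 526.143
M(switch) = 5175/9 = 575.000
Difference = 575.000 − 526.143 = 48.857 ms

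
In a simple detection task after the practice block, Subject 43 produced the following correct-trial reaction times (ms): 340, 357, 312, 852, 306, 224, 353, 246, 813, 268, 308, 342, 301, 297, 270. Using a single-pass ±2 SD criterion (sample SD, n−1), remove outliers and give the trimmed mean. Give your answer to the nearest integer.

302 ms

n = 15, ΣRT = 5589, M = 372.600
Σ(x−M)² = 509103.60; s = √(509103.60/14) = 190.695
Cutoffs: 372.600 ± 2·190.695 → [-8.8, 754.0]
Outside: 813, 852 → excluded.
Retained (n=13): Σ = 3924, mean = 3924/13 = 301.846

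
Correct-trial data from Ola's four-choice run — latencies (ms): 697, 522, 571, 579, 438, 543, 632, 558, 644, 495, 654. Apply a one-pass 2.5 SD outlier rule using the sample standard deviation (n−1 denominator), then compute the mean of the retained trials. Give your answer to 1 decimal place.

575.7 ms

n = 11, ΣRT = 6333, M = 575.727
Σ(x−M)² = 58452.18; s = √(58452.18/10) = 76.454
Cutoffs: 575.727 ± 2.5·76.454 → [384.6, 766.9]
No RTs fall outside the cutoffs; all 11 retained. Mean = 6333/11 = 575.727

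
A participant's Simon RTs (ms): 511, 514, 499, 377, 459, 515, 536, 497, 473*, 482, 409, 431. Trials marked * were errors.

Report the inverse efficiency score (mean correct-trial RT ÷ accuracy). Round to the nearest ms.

519 ms

Correct trials (n=11): 511, 514, 499, 377, 459, 515, 536, 497, 482, 409, 431
Mean correct RT = 5230/11 = 475.4545 ms
Proportion correct = 11/12
IES = 475.4545 / (11/12) = 518.678 ms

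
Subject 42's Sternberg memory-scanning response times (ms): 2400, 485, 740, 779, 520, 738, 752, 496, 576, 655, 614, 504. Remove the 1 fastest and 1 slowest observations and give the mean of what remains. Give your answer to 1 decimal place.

Sorted: 485, 496, 504, 520, 576, 614, 655, 738, 740, 752, 779, 2400
Drop lowest 1 (485) and highest 1 (2400)
Remaining (n=10): Σ = 6374, mean = 6374/10 = 637.400

637.4 ms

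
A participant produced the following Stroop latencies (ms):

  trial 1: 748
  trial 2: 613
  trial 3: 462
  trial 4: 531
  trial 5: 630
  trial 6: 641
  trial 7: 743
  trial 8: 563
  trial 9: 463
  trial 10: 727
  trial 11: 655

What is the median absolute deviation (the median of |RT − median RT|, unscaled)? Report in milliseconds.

97 ms

Sorted: 462, 463, 531, 563, 613, 630, 641, 655, 727, 743, 748 → median = 630
|x − 630|: 118, 17, 168, 99, 0, 11, 113, 67, 167, 97, 25
Sorted deviations: 0, 11, 17, 25, 67, 97, 99, 113, 118, 167, 168 → MAD = 97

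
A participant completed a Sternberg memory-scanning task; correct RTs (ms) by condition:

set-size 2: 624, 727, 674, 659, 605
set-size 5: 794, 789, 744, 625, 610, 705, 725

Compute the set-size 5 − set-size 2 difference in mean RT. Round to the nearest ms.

55 ms

M(set-size 2) = 3289/5 = 657.800
M(set-size 5) = 4992/7 = 713.143
Difference = 713.143 − 657.800 = 55.343 ms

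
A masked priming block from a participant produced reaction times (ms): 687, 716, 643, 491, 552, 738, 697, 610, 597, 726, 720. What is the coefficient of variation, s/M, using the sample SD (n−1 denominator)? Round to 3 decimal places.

0.124

n = 11, Σ = 7177, M = 652.4545
Σ(x−M)² = 65630.727; s = √(65630.727/10) = 81.0128
CV = 81.0128 / 652.4545 = 0.12417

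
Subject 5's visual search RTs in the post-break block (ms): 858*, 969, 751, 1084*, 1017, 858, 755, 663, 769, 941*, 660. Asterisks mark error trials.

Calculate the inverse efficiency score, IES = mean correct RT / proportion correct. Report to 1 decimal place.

1107.2 ms

Correct trials (n=8): 969, 751, 1017, 858, 755, 663, 769, 660
Mean correct RT = 6442/8 = 805.2500 ms
Proportion correct = 8/11
IES = 805.2500 / (8/11) = 1107.219 ms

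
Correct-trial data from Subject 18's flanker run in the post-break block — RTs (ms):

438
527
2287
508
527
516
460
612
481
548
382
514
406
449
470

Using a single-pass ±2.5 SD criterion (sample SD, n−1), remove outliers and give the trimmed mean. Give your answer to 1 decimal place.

n = 15, ΣRT = 9125, M = 608.333
Σ(x−M)² = 3066215.33; s = √(3066215.33/14) = 467.991
Cutoffs: 608.333 ± 2.5·467.991 → [-561.6, 1778.3]
Outside: 2287 → excluded.
Retained (n=14): Σ = 6838, mean = 6838/14 = 488.429

488.4 ms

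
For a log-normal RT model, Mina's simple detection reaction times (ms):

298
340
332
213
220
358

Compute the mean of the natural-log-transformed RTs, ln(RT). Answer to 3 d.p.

5.661

ln(RT): 5.6971, 5.8289, 5.8051, 5.3613, 5.3936, 5.8805
Σ ln(RT) = 33.9666
Mean = 33.9666/6 = 5.66110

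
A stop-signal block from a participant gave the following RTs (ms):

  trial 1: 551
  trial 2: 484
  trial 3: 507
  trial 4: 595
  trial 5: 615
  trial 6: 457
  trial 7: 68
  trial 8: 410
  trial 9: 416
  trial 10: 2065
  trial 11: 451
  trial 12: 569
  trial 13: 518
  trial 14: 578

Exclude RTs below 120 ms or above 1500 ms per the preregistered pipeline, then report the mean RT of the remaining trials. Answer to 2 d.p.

512.58 ms

Excluded: 68, 2065
Retained (n=12): Σ = 6151
Mean = 6151/12 = 512.5833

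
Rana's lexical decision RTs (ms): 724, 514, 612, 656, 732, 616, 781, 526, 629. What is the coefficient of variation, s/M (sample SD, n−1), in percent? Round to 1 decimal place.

14.1%

n = 9, Σ = 5790, M = 643.3333
Σ(x−M)² = 65910.000; s = √(65910.000/8) = 90.7676
CV = 90.7676 / 643.3333 = 0.14109 = 14.109%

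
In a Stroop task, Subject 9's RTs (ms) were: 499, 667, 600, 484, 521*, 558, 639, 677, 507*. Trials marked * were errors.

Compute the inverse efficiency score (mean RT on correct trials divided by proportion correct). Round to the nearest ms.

Correct trials (n=7): 499, 667, 600, 484, 558, 639, 677
Mean correct RT = 4124/7 = 589.1429 ms
Proportion correct = 7/9
IES = 589.1429 / (7/9) = 757.469 ms

757 ms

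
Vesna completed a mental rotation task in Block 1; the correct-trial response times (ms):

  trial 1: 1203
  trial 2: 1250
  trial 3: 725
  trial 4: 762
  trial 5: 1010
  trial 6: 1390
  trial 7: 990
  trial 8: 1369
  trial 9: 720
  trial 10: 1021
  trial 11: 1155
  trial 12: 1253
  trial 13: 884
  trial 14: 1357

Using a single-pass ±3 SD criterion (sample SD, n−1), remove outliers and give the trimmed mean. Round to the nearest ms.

n = 14, ΣRT = 15089, M = 1077.786
Σ(x−M)² = 747510.36; s = √(747510.36/13) = 239.793
Cutoffs: 1077.786 ± 3·239.793 → [358.4, 1797.2]
No RTs fall outside the cutoffs; all 14 retained. Mean = 15089/14 = 1077.786

1078 ms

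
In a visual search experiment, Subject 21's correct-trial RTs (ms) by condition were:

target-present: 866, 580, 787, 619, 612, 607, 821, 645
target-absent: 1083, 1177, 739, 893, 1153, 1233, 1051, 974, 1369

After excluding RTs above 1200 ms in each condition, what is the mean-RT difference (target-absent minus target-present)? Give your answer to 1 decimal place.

target-absent: exclude 1233, 1369
M(target-present) = 5537/8 = 692.125
M(target-absent) = 7070/7 = 1010.000
Difference = 1010.000 − 692.125 = 317.875 ms

317.9 ms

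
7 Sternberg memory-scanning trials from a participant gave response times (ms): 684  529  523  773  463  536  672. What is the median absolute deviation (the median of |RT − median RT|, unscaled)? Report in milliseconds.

Sorted: 463, 523, 529, 536, 672, 684, 773 → median = 536
|x − 536|: 148, 7, 13, 237, 73, 0, 136
Sorted deviations: 0, 7, 13, 73, 136, 148, 237 → MAD = 73

73 ms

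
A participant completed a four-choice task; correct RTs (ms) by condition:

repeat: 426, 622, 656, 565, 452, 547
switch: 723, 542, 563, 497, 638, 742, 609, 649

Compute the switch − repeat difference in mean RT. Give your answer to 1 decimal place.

M(repeat) = 3268/6 = 544.667
M(switch) = 4963/8 = 620.375
Difference = 620.375 − 544.667 = 75.708 ms

75.7 ms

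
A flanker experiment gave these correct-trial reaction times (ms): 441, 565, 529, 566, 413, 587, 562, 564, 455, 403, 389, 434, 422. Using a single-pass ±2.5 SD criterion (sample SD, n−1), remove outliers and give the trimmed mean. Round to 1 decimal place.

n = 13, ΣRT = 6330, M = 486.923
Σ(x−M)² = 67952.92; s = √(67952.92/12) = 75.251
Cutoffs: 486.923 ± 2.5·75.251 → [298.8, 675.1]
No RTs fall outside the cutoffs; all 13 retained. Mean = 6330/13 = 486.923

486.9 ms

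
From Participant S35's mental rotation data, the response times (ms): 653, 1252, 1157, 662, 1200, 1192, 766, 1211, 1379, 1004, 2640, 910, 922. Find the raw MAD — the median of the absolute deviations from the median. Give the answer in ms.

Sorted: 653, 662, 766, 910, 922, 1004, 1157, 1192, 1200, 1211, 1252, 1379, 2640 → median = 1157
|x − 1157|: 504, 95, 0, 495, 43, 35, 391, 54, 222, 153, 1483, 247, 235
Sorted deviations: 0, 35, 43, 54, 95, 153, 222, 235, 247, 391, 495, 504, 1483 → MAD = 222

222 ms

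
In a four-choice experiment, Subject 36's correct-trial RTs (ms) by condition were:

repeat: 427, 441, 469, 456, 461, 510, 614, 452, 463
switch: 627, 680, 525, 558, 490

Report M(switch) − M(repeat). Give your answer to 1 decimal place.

M(repeat) = 4293/9 = 477.000
M(switch) = 2880/5 = 576.000
Difference = 576.000 − 477.000 = 99.000 ms

99.0 ms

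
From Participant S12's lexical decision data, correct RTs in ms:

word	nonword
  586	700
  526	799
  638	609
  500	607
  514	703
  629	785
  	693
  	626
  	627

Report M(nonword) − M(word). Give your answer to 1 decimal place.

M(word) = 3393/6 = 565.500
M(nonword) = 6149/9 = 683.222
Difference = 683.222 − 565.500 = 117.722 ms

117.7 ms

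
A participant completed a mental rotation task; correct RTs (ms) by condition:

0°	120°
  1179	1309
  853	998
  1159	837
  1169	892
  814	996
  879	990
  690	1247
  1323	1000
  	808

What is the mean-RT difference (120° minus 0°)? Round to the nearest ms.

M(0°) = 8066/8 = 1008.250
M(120°) = 9077/9 = 1008.556
Difference = 1008.556 − 1008.250 = 0.306 ms

0 ms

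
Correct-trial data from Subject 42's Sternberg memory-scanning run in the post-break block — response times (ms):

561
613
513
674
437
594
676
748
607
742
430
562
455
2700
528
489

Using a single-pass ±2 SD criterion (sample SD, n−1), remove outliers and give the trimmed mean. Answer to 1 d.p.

n = 16, ΣRT = 11329, M = 708.062
Σ(x−M)² = 4381266.94; s = √(4381266.94/15) = 540.448
Cutoffs: 708.062 ± 2·540.448 → [-372.8, 1789.0]
Outside: 2700 → excluded.
Retained (n=15): Σ = 8629, mean = 8629/15 = 575.267

575.3 ms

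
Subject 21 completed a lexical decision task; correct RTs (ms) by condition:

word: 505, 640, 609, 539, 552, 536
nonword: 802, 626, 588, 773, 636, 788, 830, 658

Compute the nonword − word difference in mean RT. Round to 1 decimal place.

M(word) = 3381/6 = 563.500
M(nonword) = 5701/8 = 712.625
Difference = 712.625 − 563.500 = 149.125 ms

149.1 ms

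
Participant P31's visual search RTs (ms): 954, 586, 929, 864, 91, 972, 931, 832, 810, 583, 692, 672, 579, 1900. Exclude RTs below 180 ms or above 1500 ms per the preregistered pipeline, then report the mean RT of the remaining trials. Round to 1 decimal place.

Excluded: 91, 1900
Retained (n=12): Σ = 9404
Mean = 9404/12 = 783.6667

783.7 ms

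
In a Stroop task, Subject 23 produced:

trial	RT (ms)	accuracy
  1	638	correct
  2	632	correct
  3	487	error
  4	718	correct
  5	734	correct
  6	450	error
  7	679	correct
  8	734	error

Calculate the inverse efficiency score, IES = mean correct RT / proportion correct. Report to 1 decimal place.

Correct trials (n=5): 638, 632, 718, 734, 679
Mean correct RT = 3401/5 = 680.2000 ms
Proportion correct = 5/8
IES = 680.2000 / (5/8) = 1088.320 ms

1088.3 ms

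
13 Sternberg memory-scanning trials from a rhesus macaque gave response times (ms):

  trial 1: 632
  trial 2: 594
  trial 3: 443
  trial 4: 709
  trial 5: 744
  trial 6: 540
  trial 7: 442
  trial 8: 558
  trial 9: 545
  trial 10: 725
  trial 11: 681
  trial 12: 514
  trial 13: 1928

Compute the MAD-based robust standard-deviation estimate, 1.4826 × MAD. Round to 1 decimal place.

Sorted: 442, 443, 514, 540, 545, 558, 594, 632, 681, 709, 725, 744, 1928 → median = 594
|x − 594| sorted: 0, 36, 38, 49, 54, 80, 87, 115, 131, 150, 151, 152, 1334 → MAD = 87
Robust SD ≈ 1.4826 × 87 = 128.986

129.0 ms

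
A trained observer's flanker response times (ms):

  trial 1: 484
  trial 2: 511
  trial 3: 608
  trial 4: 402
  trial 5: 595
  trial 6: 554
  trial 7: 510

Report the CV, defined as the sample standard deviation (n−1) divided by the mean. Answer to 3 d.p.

0.135

n = 7, Σ = 3664, M = 523.4286
Σ(x−M)² = 29843.714; s = √(29843.714/6) = 70.5263
CV = 70.5263 / 523.4286 = 0.13474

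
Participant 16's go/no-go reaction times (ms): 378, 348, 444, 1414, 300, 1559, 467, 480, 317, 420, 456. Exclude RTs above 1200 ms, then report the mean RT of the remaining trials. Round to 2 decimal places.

Excluded: 1414, 1559
Retained (n=9): Σ = 3610
Mean = 3610/9 = 401.1111

401.11 ms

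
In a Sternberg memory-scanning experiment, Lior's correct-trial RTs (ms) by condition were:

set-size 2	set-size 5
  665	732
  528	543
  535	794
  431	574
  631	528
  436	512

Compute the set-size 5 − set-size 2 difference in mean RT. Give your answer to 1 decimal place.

M(set-size 2) = 3226/6 = 537.667
M(set-size 5) = 3683/6 = 613.833
Difference = 613.833 − 537.667 = 76.167 ms

76.2 ms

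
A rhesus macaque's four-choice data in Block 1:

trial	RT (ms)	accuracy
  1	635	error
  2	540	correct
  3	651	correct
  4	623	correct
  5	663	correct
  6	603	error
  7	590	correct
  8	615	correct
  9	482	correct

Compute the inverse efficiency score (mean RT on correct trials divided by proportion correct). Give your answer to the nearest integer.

Correct trials (n=7): 540, 651, 623, 663, 590, 615, 482
Mean correct RT = 4164/7 = 594.8571 ms
Proportion correct = 7/9
IES = 594.8571 / (7/9) = 764.816 ms

765 ms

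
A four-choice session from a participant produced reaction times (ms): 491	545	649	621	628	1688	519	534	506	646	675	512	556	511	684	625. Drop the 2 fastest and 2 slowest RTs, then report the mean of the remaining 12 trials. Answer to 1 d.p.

585.1 ms

Sorted: 491, 506, 511, 512, 519, 534, 545, 556, 621, 625, 628, 646, 649, 675, 684, 1688
Drop lowest 2 (491, 506) and highest 2 (684, 1688)
Remaining (n=12): Σ = 7021, mean = 7021/12 = 585.083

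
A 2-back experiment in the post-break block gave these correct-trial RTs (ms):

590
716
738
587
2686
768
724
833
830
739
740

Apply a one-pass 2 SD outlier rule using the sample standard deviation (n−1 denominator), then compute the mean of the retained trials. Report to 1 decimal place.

n = 11, ΣRT = 9951, M = 904.636
Σ(x−M)² = 3553038.55; s = √(3553038.55/10) = 596.074
Cutoffs: 904.636 ± 2·596.074 → [-287.5, 2096.8]
Outside: 2686 → excluded.
Retained (n=10): Σ = 7265, mean = 7265/10 = 726.500

726.5 ms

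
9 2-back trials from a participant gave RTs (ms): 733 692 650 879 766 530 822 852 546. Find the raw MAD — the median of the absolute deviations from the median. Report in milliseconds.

Sorted: 530, 546, 650, 692, 733, 766, 822, 852, 879 → median = 733
|x − 733|: 0, 41, 83, 146, 33, 203, 89, 119, 187
Sorted deviations: 0, 33, 41, 83, 89, 119, 146, 187, 203 → MAD = 89

89 ms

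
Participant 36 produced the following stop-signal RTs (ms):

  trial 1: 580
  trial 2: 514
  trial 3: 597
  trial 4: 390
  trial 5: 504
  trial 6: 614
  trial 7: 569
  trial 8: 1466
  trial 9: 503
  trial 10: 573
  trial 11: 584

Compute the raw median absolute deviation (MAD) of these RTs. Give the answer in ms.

41 ms

Sorted: 390, 503, 504, 514, 569, 573, 580, 584, 597, 614, 1466 → median = 573
|x − 573|: 7, 59, 24, 183, 69, 41, 4, 893, 70, 0, 11
Sorted deviations: 0, 4, 7, 11, 24, 41, 59, 69, 70, 183, 893 → MAD = 41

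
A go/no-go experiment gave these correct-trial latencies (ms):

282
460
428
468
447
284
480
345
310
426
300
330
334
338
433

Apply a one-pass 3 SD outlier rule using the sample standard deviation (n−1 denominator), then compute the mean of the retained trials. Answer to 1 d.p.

n = 15, ΣRT = 5665, M = 377.667
Σ(x−M)² = 73505.33; s = √(73505.33/14) = 72.460
Cutoffs: 377.667 ± 3·72.460 → [160.3, 595.0]
No RTs fall outside the cutoffs; all 15 retained. Mean = 5665/15 = 377.667

377.7 ms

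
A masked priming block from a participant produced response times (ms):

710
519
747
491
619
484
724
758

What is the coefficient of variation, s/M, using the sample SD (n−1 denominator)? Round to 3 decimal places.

0.188

n = 8, Σ = 5052, M = 631.5000
Σ(x−M)² = 98370.000; s = √(98370.000/7) = 118.5447
CV = 118.5447 / 631.5000 = 0.18772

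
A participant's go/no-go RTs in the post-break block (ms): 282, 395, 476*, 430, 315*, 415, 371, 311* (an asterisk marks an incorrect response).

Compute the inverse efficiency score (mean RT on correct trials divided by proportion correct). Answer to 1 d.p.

605.8 ms

Correct trials (n=5): 282, 395, 430, 415, 371
Mean correct RT = 1893/5 = 378.6000 ms
Proportion correct = 5/8
IES = 378.6000 / (5/8) = 605.760 ms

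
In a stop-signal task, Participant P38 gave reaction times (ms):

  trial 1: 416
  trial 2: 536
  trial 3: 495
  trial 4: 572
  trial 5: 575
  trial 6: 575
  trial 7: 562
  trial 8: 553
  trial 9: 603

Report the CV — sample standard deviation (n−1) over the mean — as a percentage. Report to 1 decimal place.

10.4%

n = 9, Σ = 4887, M = 543.0000
Σ(x−M)² = 25432.000; s = √(25432.000/8) = 56.3826
CV = 56.3826 / 543.0000 = 0.10384 = 10.384%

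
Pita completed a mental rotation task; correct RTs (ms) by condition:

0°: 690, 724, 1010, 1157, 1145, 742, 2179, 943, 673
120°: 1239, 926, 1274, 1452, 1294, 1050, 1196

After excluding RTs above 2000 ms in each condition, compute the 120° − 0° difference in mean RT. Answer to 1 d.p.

0°: exclude 2179
M(0°) = 7084/8 = 885.500
M(120°) = 8431/7 = 1204.429
Difference = 1204.429 − 885.500 = 318.929 ms

318.9 ms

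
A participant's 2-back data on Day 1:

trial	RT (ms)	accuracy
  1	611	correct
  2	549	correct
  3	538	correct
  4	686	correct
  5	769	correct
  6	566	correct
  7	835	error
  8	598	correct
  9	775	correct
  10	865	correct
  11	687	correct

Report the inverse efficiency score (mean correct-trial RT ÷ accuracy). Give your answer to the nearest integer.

731 ms

Correct trials (n=10): 611, 549, 538, 686, 769, 566, 598, 775, 865, 687
Mean correct RT = 6644/10 = 664.4000 ms
Proportion correct = 10/11
IES = 664.4000 / (10/11) = 730.840 ms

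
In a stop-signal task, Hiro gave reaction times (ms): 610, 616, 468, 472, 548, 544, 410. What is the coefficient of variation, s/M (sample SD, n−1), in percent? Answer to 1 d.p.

n = 7, Σ = 3668, M = 524.0000
Σ(x−M)² = 35672.000; s = √(35672.000/6) = 77.1060
CV = 77.1060 / 524.0000 = 0.14715 = 14.715%

14.7%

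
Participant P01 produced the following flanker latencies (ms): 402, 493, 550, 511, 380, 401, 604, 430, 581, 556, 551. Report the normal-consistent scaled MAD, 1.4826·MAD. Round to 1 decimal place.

103.8 ms

Sorted: 380, 401, 402, 430, 493, 511, 550, 551, 556, 581, 604 → median = 511
|x − 511| sorted: 0, 18, 39, 40, 45, 70, 81, 93, 109, 110, 131 → MAD = 70
Robust SD ≈ 1.4826 × 70 = 103.782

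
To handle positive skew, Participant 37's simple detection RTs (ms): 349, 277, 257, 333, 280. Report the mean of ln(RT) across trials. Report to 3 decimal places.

5.694

ln(RT): 5.8551, 5.6240, 5.5491, 5.8081, 5.6348
Σ ln(RT) = 28.4711
Mean = 28.4711/5 = 5.69422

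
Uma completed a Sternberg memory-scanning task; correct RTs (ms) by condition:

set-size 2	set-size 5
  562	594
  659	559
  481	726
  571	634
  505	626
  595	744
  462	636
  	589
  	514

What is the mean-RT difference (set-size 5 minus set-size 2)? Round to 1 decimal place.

76.8 ms

M(set-size 2) = 3835/7 = 547.857
M(set-size 5) = 5622/9 = 624.667
Difference = 624.667 − 547.857 = 76.810 ms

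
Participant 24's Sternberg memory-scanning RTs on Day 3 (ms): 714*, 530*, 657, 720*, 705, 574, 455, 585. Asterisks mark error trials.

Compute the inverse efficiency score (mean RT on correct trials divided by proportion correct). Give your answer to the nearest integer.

Correct trials (n=5): 657, 705, 574, 455, 585
Mean correct RT = 2976/5 = 595.2000 ms
Proportion correct = 5/8
IES = 595.2000 / (5/8) = 952.320 ms

952 ms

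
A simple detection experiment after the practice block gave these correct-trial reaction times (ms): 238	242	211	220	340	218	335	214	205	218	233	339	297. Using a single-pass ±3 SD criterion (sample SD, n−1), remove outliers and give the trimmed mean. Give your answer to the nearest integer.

n = 13, ΣRT = 3310, M = 254.615
Σ(x−M)² = 33465.08; s = √(33465.08/12) = 52.809
Cutoffs: 254.615 ± 3·52.809 → [96.2, 413.0]
No RTs fall outside the cutoffs; all 13 retained. Mean = 3310/13 = 254.615

255 ms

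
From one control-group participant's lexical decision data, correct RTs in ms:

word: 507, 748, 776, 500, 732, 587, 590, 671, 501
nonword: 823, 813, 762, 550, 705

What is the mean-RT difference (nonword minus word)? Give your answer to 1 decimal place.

107.0 ms

M(word) = 5612/9 = 623.556
M(nonword) = 3653/5 = 730.600
Difference = 730.600 − 623.556 = 107.044 ms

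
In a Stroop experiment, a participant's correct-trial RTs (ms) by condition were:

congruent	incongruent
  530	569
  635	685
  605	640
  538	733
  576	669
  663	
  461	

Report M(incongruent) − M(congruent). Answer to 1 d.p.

86.6 ms

M(congruent) = 4008/7 = 572.571
M(incongruent) = 3296/5 = 659.200
Difference = 659.200 − 572.571 = 86.629 ms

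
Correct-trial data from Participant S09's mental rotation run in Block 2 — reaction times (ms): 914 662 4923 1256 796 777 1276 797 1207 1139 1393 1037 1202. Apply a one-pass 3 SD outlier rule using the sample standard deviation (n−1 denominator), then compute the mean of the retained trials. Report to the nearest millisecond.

n = 13, ΣRT = 17379, M = 1336.846
Σ(x−M)² = 14569577.69; s = √(14569577.69/12) = 1101.876
Cutoffs: 1336.846 ± 3·1101.876 → [-1968.8, 4642.5]
Outside: 4923 → excluded.
Retained (n=12): Σ = 12456, mean = 12456/12 = 1038.000

1038 ms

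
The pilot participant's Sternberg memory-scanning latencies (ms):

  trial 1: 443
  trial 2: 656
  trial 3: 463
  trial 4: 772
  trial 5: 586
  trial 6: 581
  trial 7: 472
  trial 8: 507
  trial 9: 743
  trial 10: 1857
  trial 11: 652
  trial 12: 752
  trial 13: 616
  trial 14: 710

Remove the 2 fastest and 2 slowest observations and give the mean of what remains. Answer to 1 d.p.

627.5 ms

Sorted: 443, 463, 472, 507, 581, 586, 616, 652, 656, 710, 743, 752, 772, 1857
Drop lowest 2 (443, 463) and highest 2 (772, 1857)
Remaining (n=10): Σ = 6275, mean = 6275/10 = 627.500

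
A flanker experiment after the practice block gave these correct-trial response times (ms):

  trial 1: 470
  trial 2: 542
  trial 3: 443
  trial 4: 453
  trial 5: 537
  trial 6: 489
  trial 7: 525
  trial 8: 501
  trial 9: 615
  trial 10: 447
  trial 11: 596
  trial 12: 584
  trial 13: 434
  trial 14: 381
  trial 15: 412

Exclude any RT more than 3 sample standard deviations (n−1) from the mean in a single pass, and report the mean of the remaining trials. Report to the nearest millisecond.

495 ms

n = 15, ΣRT = 7429, M = 495.267
Σ(x−M)² = 68468.93; s = √(68468.93/14) = 69.933
Cutoffs: 495.267 ± 3·69.933 → [285.5, 705.1]
No RTs fall outside the cutoffs; all 15 retained. Mean = 7429/15 = 495.267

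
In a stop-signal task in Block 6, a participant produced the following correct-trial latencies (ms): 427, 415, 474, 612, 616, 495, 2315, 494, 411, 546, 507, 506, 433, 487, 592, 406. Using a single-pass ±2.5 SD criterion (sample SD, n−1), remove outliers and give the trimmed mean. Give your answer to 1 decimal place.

n = 16, ΣRT = 9736, M = 608.500
Σ(x−M)² = 3177240.00; s = √(3177240.00/15) = 460.235
Cutoffs: 608.500 ± 2.5·460.235 → [-542.1, 1759.1]
Outside: 2315 → excluded.
Retained (n=15): Σ = 7421, mean = 7421/15 = 494.733

494.7 ms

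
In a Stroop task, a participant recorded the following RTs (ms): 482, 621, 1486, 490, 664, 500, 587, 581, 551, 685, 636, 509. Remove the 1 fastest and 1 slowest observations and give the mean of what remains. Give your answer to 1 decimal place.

Sorted: 482, 490, 500, 509, 551, 581, 587, 621, 636, 664, 685, 1486
Drop lowest 1 (482) and highest 1 (1486)
Remaining (n=10): Σ = 5824, mean = 5824/10 = 582.400

582.4 ms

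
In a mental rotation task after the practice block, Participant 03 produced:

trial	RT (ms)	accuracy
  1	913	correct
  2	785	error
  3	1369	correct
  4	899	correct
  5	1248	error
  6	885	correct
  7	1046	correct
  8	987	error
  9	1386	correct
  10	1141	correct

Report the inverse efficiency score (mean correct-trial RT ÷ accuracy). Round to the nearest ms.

Correct trials (n=7): 913, 1369, 899, 885, 1046, 1386, 1141
Mean correct RT = 7639/7 = 1091.2857 ms
Proportion correct = 7/10
IES = 1091.2857 / (7/10) = 1558.980 ms

1559 ms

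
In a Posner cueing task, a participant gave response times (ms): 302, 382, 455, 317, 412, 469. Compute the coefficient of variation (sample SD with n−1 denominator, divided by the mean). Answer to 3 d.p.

0.178

n = 6, Σ = 2337, M = 389.5000
Σ(x−M)² = 24085.500; s = √(24085.500/5) = 69.4053
CV = 69.4053 / 389.5000 = 0.17819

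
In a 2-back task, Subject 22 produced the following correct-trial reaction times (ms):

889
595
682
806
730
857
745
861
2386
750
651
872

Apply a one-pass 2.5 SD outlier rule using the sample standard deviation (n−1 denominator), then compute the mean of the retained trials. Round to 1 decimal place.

n = 12, ΣRT = 10824, M = 902.000
Σ(x−M)² = 2499234.00; s = √(2499234.00/11) = 476.658
Cutoffs: 902.000 ± 2.5·476.658 → [-289.6, 2093.6]
Outside: 2386 → excluded.
Retained (n=11): Σ = 8438, mean = 8438/11 = 767.091

767.1 ms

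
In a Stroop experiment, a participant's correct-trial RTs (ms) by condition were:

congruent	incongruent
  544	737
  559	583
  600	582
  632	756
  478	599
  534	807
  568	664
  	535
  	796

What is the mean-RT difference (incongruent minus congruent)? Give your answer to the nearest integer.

M(congruent) = 3915/7 = 559.286
M(incongruent) = 6059/9 = 673.222
Difference = 673.222 − 559.286 = 113.937 ms

114 ms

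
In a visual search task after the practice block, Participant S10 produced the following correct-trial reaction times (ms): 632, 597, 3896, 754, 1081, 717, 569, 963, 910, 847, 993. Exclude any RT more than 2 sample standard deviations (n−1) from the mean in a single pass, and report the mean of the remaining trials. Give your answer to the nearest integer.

n = 11, ΣRT = 11959, M = 1087.182
Σ(x−M)² = 8966895.64; s = √(8966895.64/10) = 946.937
Cutoffs: 1087.182 ± 2·946.937 → [-806.7, 2981.1]
Outside: 3896 → excluded.
Retained (n=10): Σ = 8063, mean = 8063/10 = 806.300

806 ms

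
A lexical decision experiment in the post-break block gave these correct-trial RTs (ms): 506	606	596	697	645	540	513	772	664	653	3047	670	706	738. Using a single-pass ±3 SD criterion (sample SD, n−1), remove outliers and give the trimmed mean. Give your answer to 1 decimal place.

n = 14, ΣRT = 11353, M = 810.929
Σ(x−M)² = 5468096.93; s = √(5468096.93/13) = 648.554
Cutoffs: 810.929 ± 3·648.554 → [-1134.7, 2756.6]
Outside: 3047 → excluded.
Retained (n=13): Σ = 8306, mean = 8306/13 = 638.923

638.9 ms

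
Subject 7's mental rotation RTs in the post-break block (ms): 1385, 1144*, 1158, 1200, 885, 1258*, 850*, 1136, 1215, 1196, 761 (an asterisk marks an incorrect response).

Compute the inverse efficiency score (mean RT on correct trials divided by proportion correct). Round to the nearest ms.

1536 ms

Correct trials (n=8): 1385, 1158, 1200, 885, 1136, 1215, 1196, 761
Mean correct RT = 8936/8 = 1117.0000 ms
Proportion correct = 8/11
IES = 1117.0000 / (8/11) = 1535.875 ms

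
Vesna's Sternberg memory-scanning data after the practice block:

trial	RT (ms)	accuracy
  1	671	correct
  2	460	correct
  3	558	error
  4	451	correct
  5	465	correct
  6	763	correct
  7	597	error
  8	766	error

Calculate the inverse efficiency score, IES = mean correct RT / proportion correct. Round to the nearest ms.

899 ms

Correct trials (n=5): 671, 460, 451, 465, 763
Mean correct RT = 2810/5 = 562.0000 ms
Proportion correct = 5/8
IES = 562.0000 / (5/8) = 899.200 ms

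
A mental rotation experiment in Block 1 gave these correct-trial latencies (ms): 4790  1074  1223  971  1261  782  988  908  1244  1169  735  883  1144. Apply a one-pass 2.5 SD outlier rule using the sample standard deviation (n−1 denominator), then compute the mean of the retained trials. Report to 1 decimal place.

n = 13, ΣRT = 17172, M = 1320.923
Σ(x−M)² = 13398254.92; s = √(13398254.92/12) = 1056.656
Cutoffs: 1320.923 ± 2.5·1056.656 → [-1320.7, 3962.6]
Outside: 4790 → excluded.
Retained (n=12): Σ = 12382, mean = 12382/12 = 1031.833

1031.8 ms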